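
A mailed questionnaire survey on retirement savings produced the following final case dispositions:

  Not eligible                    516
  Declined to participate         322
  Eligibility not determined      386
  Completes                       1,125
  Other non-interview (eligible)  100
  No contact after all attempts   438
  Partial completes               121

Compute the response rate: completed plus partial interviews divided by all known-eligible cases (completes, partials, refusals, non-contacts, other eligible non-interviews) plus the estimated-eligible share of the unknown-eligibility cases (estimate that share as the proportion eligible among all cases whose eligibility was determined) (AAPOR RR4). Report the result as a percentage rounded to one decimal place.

Numerator: 1125 + 121 = 1246
Determined eligible: 1125 + 121 + 322 + 438 + 100 = 2106
e = 2106 / (2106 + 516) = 2106 / 2622 = 0.8032
e × U: 0.8032 × 386 = 310.04
Denominator: 2106 + 310.04 = 2416.04
RR4 = 1246 / 2416.04 = 0.5157

51.6%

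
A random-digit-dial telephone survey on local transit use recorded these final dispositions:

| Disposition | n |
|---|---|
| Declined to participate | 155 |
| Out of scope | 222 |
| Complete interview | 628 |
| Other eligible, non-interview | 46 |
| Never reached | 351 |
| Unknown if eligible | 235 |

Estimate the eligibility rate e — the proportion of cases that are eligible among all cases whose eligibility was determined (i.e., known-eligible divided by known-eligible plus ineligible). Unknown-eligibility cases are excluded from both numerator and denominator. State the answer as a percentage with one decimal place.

84.2%

Determined eligible = 628 + 155 + 351 + 46 = 1180
e = 1180 / (1180 + 222) = 1180 / 1402 = 0.8417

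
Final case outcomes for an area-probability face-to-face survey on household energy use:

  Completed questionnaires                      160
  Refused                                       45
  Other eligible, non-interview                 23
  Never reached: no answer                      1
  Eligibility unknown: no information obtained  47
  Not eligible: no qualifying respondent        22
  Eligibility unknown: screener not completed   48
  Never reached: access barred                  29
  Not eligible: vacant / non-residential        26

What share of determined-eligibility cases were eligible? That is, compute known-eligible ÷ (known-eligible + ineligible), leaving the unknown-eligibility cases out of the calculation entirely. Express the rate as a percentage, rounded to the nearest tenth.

84.3%

Never reached = 1 + 29 = 30
Undetermined eligibility = 48 + 47 = 95
Ineligible = 22 + 26 = 48
Known eligible → 160 + 45 + 30 + 23 = 258
e = 258 / (258 + 48) = 258 / 306 = 0.8431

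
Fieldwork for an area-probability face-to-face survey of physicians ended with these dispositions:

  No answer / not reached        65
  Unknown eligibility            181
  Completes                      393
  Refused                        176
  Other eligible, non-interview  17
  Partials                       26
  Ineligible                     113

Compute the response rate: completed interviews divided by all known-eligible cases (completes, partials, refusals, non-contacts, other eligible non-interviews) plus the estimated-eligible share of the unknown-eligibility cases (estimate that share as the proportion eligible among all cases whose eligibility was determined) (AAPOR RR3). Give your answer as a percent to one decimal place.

47.2%

Top: 393
Determined eligible: 393 + 26 + 176 + 65 + 17 = 677
e = 677 / (677 + 113) = 677 / 790 = 0.8570
e × U: 0.8570 × 181 = 155.12
Denom: 677 + 155.12 = 832.12
RR3 = 393 / 832.12 = 0.4723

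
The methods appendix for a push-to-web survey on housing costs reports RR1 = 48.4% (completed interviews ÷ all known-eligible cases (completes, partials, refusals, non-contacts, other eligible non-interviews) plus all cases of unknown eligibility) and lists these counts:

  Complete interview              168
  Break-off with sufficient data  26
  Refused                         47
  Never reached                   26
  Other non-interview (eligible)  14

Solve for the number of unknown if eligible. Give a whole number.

66

RR1 = 168 / D = 0.484
D = 168 / 0.484 = 347.1
Rest of base = 281
unknown if eligible = 347.1 − 281 ≈ 66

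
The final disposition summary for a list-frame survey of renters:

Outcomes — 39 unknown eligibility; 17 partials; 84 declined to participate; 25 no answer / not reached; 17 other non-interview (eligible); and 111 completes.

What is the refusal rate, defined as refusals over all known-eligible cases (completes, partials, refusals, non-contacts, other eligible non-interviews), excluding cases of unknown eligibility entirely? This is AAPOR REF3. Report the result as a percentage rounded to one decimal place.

Top: 84
Denom: 111 + 17 + 84 + 25 + 17 = 254
REF3 = 84 / 254 = 0.3307

33.1%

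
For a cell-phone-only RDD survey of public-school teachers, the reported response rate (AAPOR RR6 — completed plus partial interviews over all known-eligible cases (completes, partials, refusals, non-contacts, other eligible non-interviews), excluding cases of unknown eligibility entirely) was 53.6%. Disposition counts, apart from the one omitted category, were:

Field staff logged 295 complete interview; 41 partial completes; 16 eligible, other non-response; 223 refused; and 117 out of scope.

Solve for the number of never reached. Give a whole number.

Num = 295 + 41 = 336
RR6 = 336 / D = 0.536
D = 336 / 0.536 = 626.9
Rest of base = 575
never reached = 626.9 − 575 ≈ 52

52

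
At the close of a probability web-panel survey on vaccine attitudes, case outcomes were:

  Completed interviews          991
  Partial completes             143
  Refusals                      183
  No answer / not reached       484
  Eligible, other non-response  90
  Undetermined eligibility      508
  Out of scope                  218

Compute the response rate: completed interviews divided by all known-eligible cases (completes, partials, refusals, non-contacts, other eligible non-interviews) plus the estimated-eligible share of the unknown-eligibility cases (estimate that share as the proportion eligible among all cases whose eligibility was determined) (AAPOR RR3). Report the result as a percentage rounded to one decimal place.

42.2%

Numerator = 991
Known eligible = 991 + 143 + 183 + 484 + 90 = 1891
e = 1891 / (1891 + 218) = 1891 / 2109 = 0.8966
e × U = 0.8966 × 508 = 455.47
Denominator = 1891 + 455.47 = 2346.47
RR3 = 991 / 2346.47 = 0.4223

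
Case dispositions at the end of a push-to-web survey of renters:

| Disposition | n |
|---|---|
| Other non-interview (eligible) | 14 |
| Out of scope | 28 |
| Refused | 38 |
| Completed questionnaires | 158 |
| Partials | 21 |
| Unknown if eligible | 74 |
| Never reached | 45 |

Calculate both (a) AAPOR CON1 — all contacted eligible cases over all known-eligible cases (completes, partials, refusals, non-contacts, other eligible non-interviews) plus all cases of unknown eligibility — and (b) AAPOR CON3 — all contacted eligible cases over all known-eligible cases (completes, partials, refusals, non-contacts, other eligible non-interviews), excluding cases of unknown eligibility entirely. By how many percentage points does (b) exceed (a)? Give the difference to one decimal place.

Num = 158 + 21 + 38 + 14 = 231
Denom = 158 + 21 + 38 + 45 + 14 + 74 = 350
CON1 = 231 / 350 = 0.6600
Denom = 158 + 21 + 38 + 45 + 14 = 276
CON3 = 231 / 276 = 0.8370
Difference = 83.70 − 66.00 = 17.70 percentage points

17.7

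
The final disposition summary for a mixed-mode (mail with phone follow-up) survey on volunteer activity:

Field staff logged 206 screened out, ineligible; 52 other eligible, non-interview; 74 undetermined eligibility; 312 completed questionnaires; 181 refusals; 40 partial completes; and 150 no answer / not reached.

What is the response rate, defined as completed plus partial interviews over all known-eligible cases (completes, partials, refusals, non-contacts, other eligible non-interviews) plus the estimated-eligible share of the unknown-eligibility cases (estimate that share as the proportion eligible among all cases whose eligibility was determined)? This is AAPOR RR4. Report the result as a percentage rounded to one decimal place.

44.4%

Numerator → 312 + 40 = 352
Eligible (known) → 312 + 40 + 181 + 150 + 52 = 735
e = 735 / (735 + 206) = 735 / 941 = 0.7811
e × U → 0.7811 × 74 = 57.80
Denominator → 735 + 57.80 = 792.80
RR4 = 352 / 792.80 = 0.4440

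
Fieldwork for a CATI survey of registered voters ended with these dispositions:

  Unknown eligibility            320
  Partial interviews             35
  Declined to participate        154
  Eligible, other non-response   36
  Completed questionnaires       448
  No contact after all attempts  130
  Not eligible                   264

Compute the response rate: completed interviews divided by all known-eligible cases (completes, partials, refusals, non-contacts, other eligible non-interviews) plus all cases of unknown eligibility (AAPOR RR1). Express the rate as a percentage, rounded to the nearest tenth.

Num → 448
Denominator → 448 + 35 + 154 + 130 + 36 + 320 = 1123
RR1 = 448 / 1123 = 0.3989

39.9%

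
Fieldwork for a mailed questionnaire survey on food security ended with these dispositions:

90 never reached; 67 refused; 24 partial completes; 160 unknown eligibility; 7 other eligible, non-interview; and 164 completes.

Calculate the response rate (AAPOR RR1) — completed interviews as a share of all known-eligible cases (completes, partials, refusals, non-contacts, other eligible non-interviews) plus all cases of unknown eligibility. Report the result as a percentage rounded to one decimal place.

32.0%

Top = 164
Base = 164 + 24 + 67 + 90 + 7 + 160 = 512
RR1 = 164 / 512 = 0.3203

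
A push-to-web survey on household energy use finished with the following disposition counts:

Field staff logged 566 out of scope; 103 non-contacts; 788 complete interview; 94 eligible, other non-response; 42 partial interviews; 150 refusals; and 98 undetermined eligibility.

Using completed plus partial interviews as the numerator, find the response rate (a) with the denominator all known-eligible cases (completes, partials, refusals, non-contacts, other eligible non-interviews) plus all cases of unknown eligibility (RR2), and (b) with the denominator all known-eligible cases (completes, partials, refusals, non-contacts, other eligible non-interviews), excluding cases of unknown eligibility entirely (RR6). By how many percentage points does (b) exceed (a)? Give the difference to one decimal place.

Num = 788 + 42 = 830
Denom = 788 + 42 + 150 + 103 + 94 + 98 = 1275
RR2 = 830 / 1275 = 0.6510
Denom = 788 + 42 + 150 + 103 + 94 = 1177
RR6 = 830 / 1177 = 0.7052
Difference = 70.52 − 65.10 = 5.42 percentage points

5.4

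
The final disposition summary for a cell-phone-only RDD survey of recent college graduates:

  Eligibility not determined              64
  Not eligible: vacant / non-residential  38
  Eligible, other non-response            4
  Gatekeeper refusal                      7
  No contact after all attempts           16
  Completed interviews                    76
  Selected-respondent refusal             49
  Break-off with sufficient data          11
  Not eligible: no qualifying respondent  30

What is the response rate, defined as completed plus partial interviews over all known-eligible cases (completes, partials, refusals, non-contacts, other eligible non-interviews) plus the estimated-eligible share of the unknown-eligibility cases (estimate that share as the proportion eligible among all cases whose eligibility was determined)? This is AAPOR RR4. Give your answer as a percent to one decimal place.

Refusal or break-off = 7 + 49 = 56
Ineligible = 30 + 38 = 68
Num → 76 + 11 = 87
Eligible (known) → 76 + 11 + 56 + 16 + 4 = 163
e = 163 / (163 + 68) = 163 / 231 = 0.7056
e × U → 0.7056 × 64 = 45.16
Denom → 163 + 45.16 = 208.16
RR4 = 87 / 208.16 = 0.4179

41.8%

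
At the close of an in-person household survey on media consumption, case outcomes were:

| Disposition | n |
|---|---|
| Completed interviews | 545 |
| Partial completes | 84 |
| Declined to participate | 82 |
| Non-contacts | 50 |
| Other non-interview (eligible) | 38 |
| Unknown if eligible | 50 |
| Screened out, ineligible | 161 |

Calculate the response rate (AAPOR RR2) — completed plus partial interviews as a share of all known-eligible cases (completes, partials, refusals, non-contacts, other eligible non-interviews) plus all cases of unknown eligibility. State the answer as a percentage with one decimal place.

74.1%

Top = 545 + 84 = 629
Denominator = 545 + 84 + 82 + 50 + 38 + 50 = 849
RR2 = 629 / 849 = 0.7409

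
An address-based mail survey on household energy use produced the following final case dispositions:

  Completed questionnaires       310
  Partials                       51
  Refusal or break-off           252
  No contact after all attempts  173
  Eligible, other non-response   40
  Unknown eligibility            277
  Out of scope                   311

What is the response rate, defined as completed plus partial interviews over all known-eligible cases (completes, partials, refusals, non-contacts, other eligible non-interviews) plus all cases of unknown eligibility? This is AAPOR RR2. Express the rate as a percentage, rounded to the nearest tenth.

Num: 310 + 51 = 361
Denominator: 310 + 51 + 252 + 173 + 40 + 277 = 1103
RR2 = 361 / 1103 = 0.3273

32.7%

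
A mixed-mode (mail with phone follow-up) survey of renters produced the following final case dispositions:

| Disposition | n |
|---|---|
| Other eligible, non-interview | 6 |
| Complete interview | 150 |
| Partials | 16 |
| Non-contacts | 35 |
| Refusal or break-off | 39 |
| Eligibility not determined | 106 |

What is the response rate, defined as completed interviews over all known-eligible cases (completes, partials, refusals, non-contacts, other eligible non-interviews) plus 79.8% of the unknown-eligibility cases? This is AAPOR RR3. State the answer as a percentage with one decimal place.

Numerator → 150
Eligible (known) → 150 + 16 + 39 + 35 + 6 = 246
Estimated eligible among unknowns → 0.7980 × 106 = 84.59
Base → 246 + 84.59 = 330.59
RR3 = 150 / 330.59 = 0.4537

45.4%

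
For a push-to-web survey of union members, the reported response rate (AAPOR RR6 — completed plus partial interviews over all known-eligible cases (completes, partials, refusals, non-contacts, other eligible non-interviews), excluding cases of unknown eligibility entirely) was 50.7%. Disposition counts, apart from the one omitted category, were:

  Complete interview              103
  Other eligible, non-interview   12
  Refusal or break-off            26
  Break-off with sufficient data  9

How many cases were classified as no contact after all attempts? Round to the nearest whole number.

71

Num = 103 + 9 = 112
RR6 = 112 / D = 0.507
D = 112 / 0.507 = 220.9
Rest of base = 150
no contact after all attempts = 220.9 − 150 ≈ 71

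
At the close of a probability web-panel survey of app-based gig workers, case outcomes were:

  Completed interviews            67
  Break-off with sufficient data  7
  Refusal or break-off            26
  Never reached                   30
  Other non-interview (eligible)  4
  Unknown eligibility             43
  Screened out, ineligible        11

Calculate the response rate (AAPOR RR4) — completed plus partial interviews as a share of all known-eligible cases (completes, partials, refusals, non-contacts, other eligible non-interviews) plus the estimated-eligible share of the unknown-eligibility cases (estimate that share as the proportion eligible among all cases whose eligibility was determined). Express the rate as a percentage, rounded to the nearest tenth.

Top: 67 + 7 = 74
Known eligible: 67 + 7 + 26 + 30 + 4 = 134
e = 134 / (134 + 11) = 134 / 145 = 0.9241
e × U: 0.9241 × 43 = 39.74
Base: 134 + 39.74 = 173.74
RR4 = 74 / 173.74 = 0.4259

42.6%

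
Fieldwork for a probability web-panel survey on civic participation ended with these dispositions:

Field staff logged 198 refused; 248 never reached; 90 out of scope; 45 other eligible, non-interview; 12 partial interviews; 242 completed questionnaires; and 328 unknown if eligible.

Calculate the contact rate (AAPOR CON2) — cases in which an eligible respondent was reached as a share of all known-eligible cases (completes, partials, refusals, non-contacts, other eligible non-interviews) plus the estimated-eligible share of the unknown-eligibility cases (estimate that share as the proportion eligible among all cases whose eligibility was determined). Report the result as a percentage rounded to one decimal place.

Num → 242 + 12 + 198 + 45 = 497
Determined eligible → 242 + 12 + 198 + 248 + 45 = 745
e = 745 / (745 + 90) = 745 / 835 = 0.8922
Estimated eligible among unknowns → 0.8922 × 328 = 292.64
Denom → 745 + 292.64 = 1037.64
CON2 = 497 / 1037.64 = 0.4790

47.9%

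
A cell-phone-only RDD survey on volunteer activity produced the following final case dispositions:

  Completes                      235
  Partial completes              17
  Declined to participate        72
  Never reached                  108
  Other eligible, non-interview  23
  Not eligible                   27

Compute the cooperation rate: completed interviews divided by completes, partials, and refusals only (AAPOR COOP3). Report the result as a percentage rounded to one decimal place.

Numerator = 235
Denom = 235 + 17 + 72 = 324
COOP3 = 235 / 324 = 0.7253

72.5%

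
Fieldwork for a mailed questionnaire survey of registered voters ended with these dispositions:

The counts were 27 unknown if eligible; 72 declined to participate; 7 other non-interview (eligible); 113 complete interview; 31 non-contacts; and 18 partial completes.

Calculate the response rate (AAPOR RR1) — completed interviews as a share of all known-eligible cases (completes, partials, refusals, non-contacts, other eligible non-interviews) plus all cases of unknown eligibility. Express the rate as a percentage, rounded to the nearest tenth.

42.2%

Num: 113
Denom: 113 + 18 + 72 + 31 + 7 + 27 = 268
RR1 = 113 / 268 = 0.4216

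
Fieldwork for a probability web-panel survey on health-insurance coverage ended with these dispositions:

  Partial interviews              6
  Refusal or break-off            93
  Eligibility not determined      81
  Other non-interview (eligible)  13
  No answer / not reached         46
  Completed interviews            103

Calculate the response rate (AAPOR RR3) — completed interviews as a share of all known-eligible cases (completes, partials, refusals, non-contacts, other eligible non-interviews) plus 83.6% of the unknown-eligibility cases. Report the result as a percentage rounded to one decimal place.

Top = 103
Determined eligible = 103 + 6 + 93 + 46 + 13 = 261
Eligible share of unknowns = 0.8360 × 81 = 67.72
Denominator = 261 + 67.72 = 328.72
RR3 = 103 / 328.72 = 0.3133

31.3%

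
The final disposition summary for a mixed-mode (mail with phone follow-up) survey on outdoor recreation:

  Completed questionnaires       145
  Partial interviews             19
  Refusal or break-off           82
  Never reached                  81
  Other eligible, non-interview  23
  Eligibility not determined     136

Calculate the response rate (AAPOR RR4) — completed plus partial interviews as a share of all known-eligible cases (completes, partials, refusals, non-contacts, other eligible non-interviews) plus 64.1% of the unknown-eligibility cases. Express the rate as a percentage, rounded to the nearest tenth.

37.5%

Numerator: 145 + 19 = 164
Known eligible: 145 + 19 + 82 + 81 + 23 = 350
Eligible share of unknowns: 0.6410 × 136 = 87.18
Denominator: 350 + 87.18 = 437.18
RR4 = 164 / 437.18 = 0.3751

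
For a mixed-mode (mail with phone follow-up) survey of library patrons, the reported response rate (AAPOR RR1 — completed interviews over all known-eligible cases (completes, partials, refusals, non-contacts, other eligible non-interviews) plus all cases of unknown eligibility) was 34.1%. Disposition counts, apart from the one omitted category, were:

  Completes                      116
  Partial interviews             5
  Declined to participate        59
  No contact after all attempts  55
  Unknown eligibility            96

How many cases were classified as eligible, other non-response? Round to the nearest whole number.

RR1 = 116 / D = 0.341
D = 116 / 0.341 = 340.2
Other denominator terms total 331
eligible, other non-response = 340.2 − 331 ≈ 9

9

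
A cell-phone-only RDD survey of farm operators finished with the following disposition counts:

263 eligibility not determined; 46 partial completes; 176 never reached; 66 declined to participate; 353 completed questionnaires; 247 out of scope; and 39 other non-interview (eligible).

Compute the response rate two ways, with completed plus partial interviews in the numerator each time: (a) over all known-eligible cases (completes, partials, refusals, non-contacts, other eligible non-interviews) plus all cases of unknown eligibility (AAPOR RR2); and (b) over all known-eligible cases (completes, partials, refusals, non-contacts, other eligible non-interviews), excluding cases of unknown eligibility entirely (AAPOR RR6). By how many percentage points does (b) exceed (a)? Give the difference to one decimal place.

Numerator → 353 + 46 = 399
Denominator → 353 + 46 + 66 + 176 + 39 + 263 = 943
RR2 = 399 / 943 = 0.4231
Denominator → 353 + 46 + 66 + 176 + 39 = 680
RR6 = 399 / 680 = 0.5868
Difference = 58.68 − 42.31 = 16.37 percentage points

16.4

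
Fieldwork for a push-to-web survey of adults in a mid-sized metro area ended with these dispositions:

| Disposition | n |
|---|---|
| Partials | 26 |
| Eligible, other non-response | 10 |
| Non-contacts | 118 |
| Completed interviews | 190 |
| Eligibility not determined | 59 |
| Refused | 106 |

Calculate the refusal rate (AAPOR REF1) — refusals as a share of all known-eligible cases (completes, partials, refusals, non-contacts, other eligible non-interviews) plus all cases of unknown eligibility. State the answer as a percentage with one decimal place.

20.8%

Numerator: 106
Denom: 190 + 26 + 106 + 118 + 10 + 59 = 509
REF1 = 106 / 509 = 0.2083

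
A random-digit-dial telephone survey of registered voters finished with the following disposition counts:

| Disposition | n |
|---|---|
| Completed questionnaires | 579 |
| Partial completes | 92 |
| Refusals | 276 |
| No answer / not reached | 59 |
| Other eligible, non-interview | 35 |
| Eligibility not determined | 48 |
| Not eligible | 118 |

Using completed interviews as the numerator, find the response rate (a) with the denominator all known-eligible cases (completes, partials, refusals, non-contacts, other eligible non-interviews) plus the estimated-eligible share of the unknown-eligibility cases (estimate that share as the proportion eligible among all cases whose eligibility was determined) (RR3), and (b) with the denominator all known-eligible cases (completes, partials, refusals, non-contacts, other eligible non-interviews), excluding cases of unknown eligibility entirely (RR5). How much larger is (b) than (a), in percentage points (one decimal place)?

2.2

Top = 579
Determined eligible = 579 + 92 + 276 + 59 + 35 = 1041
e = 1041 / (1041 + 118) = 1041 / 1159 = 0.8982
Estimated eligible among unknowns = 0.8982 × 48 = 43.11
Denominator = 1041 + 43.11 = 1084.11
RR3 = 579 / 1084.11 = 0.5341
Denominator = 579 + 92 + 276 + 59 + 35 = 1041
RR5 = 579 / 1041 = 0.5562
Difference = 55.62 − 53.41 = 2.21 percentage points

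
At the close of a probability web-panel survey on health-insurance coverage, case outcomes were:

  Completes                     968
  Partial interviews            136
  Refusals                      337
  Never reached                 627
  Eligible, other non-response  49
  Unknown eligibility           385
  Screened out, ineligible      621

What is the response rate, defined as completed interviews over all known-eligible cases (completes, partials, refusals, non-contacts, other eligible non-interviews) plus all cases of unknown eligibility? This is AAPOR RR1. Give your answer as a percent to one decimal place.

Top → 968
Base → 968 + 136 + 337 + 627 + 49 + 385 = 2502
RR1 = 968 / 2502 = 0.3869

38.7%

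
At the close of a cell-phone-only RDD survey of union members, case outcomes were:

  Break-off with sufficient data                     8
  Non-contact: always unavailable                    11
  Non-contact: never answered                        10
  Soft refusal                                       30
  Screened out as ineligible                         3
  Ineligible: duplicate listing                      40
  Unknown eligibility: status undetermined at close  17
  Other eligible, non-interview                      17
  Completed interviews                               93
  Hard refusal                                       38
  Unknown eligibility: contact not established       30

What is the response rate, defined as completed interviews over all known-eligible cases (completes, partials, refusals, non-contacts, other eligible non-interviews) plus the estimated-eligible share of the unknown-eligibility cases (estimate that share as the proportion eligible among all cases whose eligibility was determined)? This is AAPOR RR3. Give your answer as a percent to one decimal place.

37.8%

Refusal or break-off = 38 + 30 = 68
No answer / not reached = 10 + 11 = 21
Eligibility not determined = 30 + 17 = 47
Not eligible = 3 + 40 = 43
Num: 93
Determined eligible: 93 + 8 + 68 + 21 + 17 = 207
e = 207 / (207 + 43) = 207 / 250 = 0.8280
Eligible share of unknowns: 0.8280 × 47 = 38.92
Denom: 207 + 38.92 = 245.92
RR3 = 93 / 245.92 = 0.3782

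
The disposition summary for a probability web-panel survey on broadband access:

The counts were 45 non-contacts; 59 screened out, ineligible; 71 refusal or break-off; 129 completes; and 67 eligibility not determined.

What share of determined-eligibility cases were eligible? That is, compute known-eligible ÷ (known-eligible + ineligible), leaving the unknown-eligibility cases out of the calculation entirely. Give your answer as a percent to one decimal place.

80.6%

Known eligible → 129 + 71 + 45 = 245
e = 245 / (245 + 59) = 245 / 304 = 0.8059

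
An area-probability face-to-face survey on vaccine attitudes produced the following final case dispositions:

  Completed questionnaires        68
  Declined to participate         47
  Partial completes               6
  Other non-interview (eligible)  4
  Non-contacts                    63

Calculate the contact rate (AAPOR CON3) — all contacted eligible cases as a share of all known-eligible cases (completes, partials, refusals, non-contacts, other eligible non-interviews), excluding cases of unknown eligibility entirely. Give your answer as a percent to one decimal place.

Top → 68 + 6 + 47 + 4 = 125
Denom → 68 + 6 + 47 + 63 + 4 = 188
CON3 = 125 / 188 = 0.6649

66.5%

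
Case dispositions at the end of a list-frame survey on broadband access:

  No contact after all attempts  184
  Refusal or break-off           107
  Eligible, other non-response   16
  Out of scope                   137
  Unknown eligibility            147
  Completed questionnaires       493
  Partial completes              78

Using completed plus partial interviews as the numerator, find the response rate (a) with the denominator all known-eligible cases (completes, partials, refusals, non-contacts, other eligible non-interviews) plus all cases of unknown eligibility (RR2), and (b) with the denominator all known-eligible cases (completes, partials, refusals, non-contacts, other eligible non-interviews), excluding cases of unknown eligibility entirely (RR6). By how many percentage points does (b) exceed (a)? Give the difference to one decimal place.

Numerator: 493 + 78 = 571
Base: 493 + 78 + 107 + 184 + 16 + 147 = 1025
RR2 = 571 / 1025 = 0.5571
Base: 493 + 78 + 107 + 184 + 16 = 878
RR6 = 571 / 878 = 0.6503
Difference = 65.03 − 55.71 = 9.32 percentage points

9.3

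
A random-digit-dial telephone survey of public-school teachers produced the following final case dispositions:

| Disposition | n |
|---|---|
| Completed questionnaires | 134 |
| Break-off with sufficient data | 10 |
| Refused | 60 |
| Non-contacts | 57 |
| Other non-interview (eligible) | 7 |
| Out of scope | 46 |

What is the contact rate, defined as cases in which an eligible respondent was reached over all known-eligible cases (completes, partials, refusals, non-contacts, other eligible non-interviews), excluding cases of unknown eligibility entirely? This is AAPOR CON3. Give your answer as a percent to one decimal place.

Top → 134 + 10 + 60 + 7 = 211
Denominator → 134 + 10 + 60 + 57 + 7 = 268
CON3 = 211 / 268 = 0.7873

78.7%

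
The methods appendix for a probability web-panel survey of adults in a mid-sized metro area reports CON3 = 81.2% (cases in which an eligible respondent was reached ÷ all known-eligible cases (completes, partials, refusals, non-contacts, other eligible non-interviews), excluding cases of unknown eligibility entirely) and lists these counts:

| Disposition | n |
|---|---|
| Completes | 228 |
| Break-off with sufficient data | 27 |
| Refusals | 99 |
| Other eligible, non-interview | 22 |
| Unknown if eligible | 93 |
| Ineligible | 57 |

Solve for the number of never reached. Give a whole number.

87

Num = 228 + 27 + 99 + 22 = 376
CON3 = 376 / D = 0.812
D = 376 / 0.812 = 463.1
Rest of base = 376
never reached = 463.1 − 376 ≈ 87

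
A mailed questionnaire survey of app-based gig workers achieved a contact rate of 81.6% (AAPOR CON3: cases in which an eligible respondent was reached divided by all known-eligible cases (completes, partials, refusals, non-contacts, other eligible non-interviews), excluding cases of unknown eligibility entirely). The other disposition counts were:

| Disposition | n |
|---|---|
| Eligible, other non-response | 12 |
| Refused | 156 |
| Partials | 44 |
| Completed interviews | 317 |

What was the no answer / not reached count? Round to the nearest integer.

119

Num = 317 + 44 + 156 + 12 = 529
CON3 = 529 / D = 0.816
D = 529 / 0.816 = 648.3
Rest of base = 529
no answer / not reached = 648.3 − 529 ≈ 119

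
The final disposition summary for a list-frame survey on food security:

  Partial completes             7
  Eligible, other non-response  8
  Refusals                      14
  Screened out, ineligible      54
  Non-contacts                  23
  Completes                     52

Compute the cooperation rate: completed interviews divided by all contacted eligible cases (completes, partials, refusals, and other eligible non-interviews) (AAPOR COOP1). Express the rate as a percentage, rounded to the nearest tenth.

64.2%

Top → 52
Denominator → 52 + 7 + 14 + 8 = 81
COOP1 = 52 / 81 = 0.6420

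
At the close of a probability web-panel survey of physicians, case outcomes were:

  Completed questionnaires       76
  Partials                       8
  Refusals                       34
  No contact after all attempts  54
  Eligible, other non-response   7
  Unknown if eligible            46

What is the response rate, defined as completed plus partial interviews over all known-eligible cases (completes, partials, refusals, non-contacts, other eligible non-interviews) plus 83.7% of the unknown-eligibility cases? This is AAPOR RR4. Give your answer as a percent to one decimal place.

38.6%

Top: 76 + 8 = 84
Eligible (known): 76 + 8 + 34 + 54 + 7 = 179
e × U: 0.8370 × 46 = 38.50
Denom: 179 + 38.50 = 217.50
RR4 = 84 / 217.50 = 0.3862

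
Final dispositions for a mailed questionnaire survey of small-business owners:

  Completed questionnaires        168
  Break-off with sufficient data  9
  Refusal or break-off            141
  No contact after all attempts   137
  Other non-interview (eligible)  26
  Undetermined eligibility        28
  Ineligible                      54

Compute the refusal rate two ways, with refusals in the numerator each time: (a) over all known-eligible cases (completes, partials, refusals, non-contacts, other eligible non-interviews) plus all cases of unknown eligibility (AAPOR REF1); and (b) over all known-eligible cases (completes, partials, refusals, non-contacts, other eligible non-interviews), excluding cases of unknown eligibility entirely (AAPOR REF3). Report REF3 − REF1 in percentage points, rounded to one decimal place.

1.6

Numerator = 141
Base = 168 + 9 + 141 + 137 + 26 + 28 = 509
REF1 = 141 / 509 = 0.2770
Base = 168 + 9 + 141 + 137 + 26 = 481
REF3 = 141 / 481 = 0.2931
Difference = 29.31 − 27.70 = 1.61 percentage points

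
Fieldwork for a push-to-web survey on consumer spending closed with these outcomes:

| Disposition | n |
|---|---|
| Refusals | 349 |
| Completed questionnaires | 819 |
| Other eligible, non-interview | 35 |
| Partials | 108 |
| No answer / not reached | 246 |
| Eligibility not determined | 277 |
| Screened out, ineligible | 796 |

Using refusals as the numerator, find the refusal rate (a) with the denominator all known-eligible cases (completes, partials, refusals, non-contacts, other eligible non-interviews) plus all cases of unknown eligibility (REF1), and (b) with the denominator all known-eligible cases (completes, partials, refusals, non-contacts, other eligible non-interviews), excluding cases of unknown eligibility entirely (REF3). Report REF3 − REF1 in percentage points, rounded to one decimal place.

Numerator = 349
Denom = 819 + 108 + 349 + 246 + 35 + 277 = 1834
REF1 = 349 / 1834 = 0.1903
Denom = 819 + 108 + 349 + 246 + 35 = 1557
REF3 = 349 / 1557 = 0.2241
Difference = 22.41 − 19.03 = 3.38 percentage points

3.4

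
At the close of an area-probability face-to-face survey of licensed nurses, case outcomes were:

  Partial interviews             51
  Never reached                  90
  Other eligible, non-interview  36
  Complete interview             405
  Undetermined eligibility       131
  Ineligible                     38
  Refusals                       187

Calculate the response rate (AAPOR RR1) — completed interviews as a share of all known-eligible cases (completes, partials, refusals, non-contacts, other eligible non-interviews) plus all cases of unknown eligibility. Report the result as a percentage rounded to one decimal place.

Numerator: 405
Denominator: 405 + 51 + 187 + 90 + 36 + 131 = 900
RR1 = 405 / 900 = 0.4500

45.0%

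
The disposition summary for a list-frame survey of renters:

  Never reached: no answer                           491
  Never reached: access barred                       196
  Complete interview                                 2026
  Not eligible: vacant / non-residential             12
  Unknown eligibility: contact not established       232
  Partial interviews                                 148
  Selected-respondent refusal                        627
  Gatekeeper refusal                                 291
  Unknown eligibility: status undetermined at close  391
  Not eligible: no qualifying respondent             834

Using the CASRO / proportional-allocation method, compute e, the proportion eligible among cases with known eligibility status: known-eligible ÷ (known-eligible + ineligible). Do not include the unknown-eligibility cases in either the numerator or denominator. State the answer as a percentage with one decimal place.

81.7%

Refusals = 291 + 627 = 918
No contact after all attempts = 491 + 196 = 687
Eligibility not determined = 232 + 391 = 623
Ineligible = 834 + 12 = 846
Determined eligible → 2026 + 148 + 918 + 687 = 3779
e = 3779 / (3779 + 846) = 3779 / 4625 = 0.8171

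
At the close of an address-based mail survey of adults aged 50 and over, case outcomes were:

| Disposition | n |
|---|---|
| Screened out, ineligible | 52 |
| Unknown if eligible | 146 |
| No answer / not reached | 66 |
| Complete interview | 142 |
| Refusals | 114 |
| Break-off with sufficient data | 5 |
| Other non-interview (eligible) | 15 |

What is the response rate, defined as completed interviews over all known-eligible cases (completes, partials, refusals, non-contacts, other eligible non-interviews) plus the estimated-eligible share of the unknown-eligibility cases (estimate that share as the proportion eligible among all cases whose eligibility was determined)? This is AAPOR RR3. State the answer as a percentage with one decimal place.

Num: 142
Eligible (known): 142 + 5 + 114 + 66 + 15 = 342
e = 342 / (342 + 52) = 342 / 394 = 0.8680
Eligible share of unknowns: 0.8680 × 146 = 126.73
Denominator: 342 + 126.73 = 468.73
RR3 = 142 / 468.73 = 0.3029

30.3%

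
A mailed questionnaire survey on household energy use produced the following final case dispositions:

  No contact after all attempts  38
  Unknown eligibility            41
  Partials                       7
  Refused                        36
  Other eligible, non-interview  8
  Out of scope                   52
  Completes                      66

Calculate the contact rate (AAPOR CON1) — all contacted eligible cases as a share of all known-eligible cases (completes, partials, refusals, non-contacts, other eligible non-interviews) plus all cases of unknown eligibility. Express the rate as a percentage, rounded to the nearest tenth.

59.7%

Num: 66 + 7 + 36 + 8 = 117
Denominator: 66 + 7 + 36 + 38 + 8 + 41 = 196
CON1 = 117 / 196 = 0.5969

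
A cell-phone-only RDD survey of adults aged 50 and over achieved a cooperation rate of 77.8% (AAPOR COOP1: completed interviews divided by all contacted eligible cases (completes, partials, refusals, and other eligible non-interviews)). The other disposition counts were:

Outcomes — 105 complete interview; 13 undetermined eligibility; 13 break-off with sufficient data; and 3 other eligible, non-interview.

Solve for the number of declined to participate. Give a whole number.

14

COOP1 = 105 / D = 0.778
D = 105 / 0.778 = 135.0
Other denominator terms total 121
declined to participate = 135.0 − 121 ≈ 14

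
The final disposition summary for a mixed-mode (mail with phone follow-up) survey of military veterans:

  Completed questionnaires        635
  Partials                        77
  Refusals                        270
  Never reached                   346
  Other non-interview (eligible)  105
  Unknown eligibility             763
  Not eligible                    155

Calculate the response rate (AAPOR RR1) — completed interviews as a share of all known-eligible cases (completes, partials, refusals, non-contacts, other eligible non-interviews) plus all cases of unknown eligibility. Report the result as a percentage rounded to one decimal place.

28.9%

Numerator = 635
Base = 635 + 77 + 270 + 346 + 105 + 763 = 2196
RR1 = 635 / 2196 = 0.2892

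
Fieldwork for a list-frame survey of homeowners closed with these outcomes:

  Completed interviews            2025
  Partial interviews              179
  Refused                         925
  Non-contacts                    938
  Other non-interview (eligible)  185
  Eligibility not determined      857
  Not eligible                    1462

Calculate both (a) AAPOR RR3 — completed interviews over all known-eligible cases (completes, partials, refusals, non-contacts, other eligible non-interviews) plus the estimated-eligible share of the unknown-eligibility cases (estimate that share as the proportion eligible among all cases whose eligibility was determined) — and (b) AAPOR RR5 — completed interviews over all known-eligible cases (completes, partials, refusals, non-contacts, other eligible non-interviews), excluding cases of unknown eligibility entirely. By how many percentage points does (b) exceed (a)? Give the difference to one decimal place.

6.2

Numerator: 2025
Known eligible: 2025 + 179 + 925 + 938 + 185 = 4252
e = 4252 / (4252 + 1462) = 4252 / 5714 = 0.7441
e × U: 0.7441 × 857 = 637.69
Denominator: 4252 + 637.69 = 4889.69
RR3 = 2025 / 4889.69 = 0.4141
Denominator: 2025 + 179 + 925 + 938 + 185 = 4252
RR5 = 2025 / 4252 = 0.4762
Difference = 47.62 − 41.41 = 6.21 percentage points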